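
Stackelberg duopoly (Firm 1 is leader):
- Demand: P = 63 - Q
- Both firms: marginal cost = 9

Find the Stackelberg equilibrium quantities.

q₁* (leader) = 27.0, q₂* (follower) = 13.5

Work:
Follower's reaction: q₂ = (a - c - q₁)/2
Leader substitutes: π₁ = q₁·(a - q₁ - (a-c-q₁)/2 - c)
FOC: q₁* = (63 - 9)/2 = 27.00
Then: q₂* = (63 - 9 - 27.0)/2 = 13.50
Leader has first-mover advantage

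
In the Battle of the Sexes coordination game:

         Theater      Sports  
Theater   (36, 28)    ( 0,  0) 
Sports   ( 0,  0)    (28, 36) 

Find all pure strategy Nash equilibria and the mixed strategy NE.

Pure NE: (Theater, Theater) and (Sports, Sports); Mixed NE: p = 0.5625, q = 0.4375

Work:
Check pure NE:
(Theater, Theater): (36, 28) - no unilateral deviation beneficial
(Sports, Sports): (28, 36) - no unilateral deviation beneficial
Mixed NE: P1 plays Theater with p = 0.5625, P2 plays Theater with q = 0.4375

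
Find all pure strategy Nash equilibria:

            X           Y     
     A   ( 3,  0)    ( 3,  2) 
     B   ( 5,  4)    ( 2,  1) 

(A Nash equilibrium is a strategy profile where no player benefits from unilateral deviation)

Nash equilibrium: (A, Y), (B, X)

Work:
Best responses:
  P1 vs X: payoffs [3, 5] → best response B (payoff 5)
  P1 vs Y: payoffs [3, 2] → best response A (payoff 3)
  P2 vs A: payoffs [0, 2] → best response Y (payoff 2)
  P2 vs B: payoffs [4, 1] → best response X (payoff 4)
Mutual best responses: (A,Y), (B,X) → Nash equilibria.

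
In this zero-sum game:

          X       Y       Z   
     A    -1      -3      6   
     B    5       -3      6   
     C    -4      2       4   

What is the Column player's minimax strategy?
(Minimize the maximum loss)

Column should play Y, value = 2

Work:
Column player minimizes Row's maximum payoff:
Column X: max payoff to Row = 5
Column Y: max payoff to Row = 2
Column Z: max payoff to Row = 6
Minimum is 2, achieved by column Y.
Minimax strategy: Y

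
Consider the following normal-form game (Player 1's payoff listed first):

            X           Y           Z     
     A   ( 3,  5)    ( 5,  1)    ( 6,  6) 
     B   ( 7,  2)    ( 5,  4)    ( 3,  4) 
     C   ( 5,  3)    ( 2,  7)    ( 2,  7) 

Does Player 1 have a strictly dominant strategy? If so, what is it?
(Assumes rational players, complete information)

No strictly dominant strategy exists for Player 1

Work:
A strategy strictly dominates another if it gives a strictly higher payoff against every opponent action. Compare each pair of P1's strategies column-by-column:
  A vs B: [3 vs 7, 5 vs 5, 6 vs 3] → A does not strictly dominate B (column X: 3 ≤ 7)
  A vs C: [3 vs 5, 5 vs 2, 6 vs 2] → A does not strictly dominate C (column X: 3 ≤ 5)
  B vs A: [7 vs 3, 5 vs 5, 3 vs 6] → B does not strictly dominate A (column Y: 5 ≤ 5)
  B vs C: [7 vs 5, 5 vs 2, 3 vs 2] → B strictly dominates C
  C vs A: [5 vs 3, 2 vs 5, 2 vs 6] → C does not strictly dominate A (column Y: 2 ≤ 5)
  C vs B: [5 vs 7, 2 vs 5, 2 vs 3] → C does not strictly dominate B (column X: 5 ≤ 7)
No single strategy strictly dominates all others → no strictly dominant strategy.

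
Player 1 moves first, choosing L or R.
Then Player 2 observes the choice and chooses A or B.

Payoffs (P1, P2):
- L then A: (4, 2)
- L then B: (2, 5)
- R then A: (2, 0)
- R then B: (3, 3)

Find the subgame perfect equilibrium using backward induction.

P1 plays R, P2 plays B after L and B after R; Payoff (3, 3)

Work:
Backward induction:
After L: P2 chooses B → P1 gets 2
After R: P2 chooses B → P1 gets 3
P1 chooses R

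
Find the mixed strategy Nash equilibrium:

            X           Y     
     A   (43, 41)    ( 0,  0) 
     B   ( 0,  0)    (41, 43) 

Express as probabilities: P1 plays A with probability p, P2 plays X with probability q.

p = 0.5119, q = 0.4881

Work:
Find probabilities that make opponent indifferent:
P2 chooses q to make P1 indifferent between A and B
P1 chooses p to make P2 indifferent between X and Y
Mixed NE: P1 plays (A: 0.5119, B: 0.4881), P2 plays (X: 0.4881, Y: 0.5119)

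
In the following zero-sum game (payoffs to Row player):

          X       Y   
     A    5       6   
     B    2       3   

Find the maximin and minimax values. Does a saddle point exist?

Maximin = 5, Minimax = 5, Saddle: True

Work:
Row minimums: [5, 2] → maximin = 5
Column maximums: [5, 6] → minimax = 5
Saddle point exists! Game value = 5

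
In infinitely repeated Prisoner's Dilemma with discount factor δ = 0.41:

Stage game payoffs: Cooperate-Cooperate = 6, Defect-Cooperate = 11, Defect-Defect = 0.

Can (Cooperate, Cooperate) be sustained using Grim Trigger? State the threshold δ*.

δ* = 0.4545; since δ = 0.41 < 0.4545, cooperation cannot be sustained

Work:
For Grim Trigger:
Cooperate forever: 6/(1-δ)
Defect then punished: 11 + 0·δ/(1-δ)
Need: 6/(1-δ) ≥ 11 + 0·δ/(1-δ)
Solving: δ ≥ (T-R)/(T-P) = (11-6)/(11-0) = 0.4545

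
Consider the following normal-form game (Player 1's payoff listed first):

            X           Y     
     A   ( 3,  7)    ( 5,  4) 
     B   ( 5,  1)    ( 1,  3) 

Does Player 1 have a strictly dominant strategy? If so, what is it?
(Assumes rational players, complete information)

No strictly dominant strategy exists for Player 1

Work:
A strategy strictly dominates another if it gives a strictly higher payoff against every opponent action. Compare each pair of P1's strategies column-by-column:
  A vs B: [3 vs 5, 5 vs 1] → A does not strictly dominate B (column X: 3 ≤ 5)
  B vs A: [5 vs 3, 1 vs 5] → B does not strictly dominate A (column Y: 1 ≤ 5)
No single strategy strictly dominates all others → no strictly dominant strategy.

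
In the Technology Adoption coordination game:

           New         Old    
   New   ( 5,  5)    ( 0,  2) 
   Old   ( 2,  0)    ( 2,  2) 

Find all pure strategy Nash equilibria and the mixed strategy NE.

Pure NE: (New, New) and (Old, Old); Mixed NE: p = 0.4, q = 0.4

Work:
Check pure NE:
(New, New): (5, 5) - no unilateral deviation beneficial
(Old, Old): (2, 2) - no unilateral deviation beneficial
Mixed NE: P1 plays New with p = 0.4, P2 plays New with q = 0.4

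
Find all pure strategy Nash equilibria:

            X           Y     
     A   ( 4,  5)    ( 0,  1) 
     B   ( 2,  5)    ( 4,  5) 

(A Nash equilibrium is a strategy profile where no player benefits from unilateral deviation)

Nash equilibrium: (A, X), (B, Y)

Work:
Best responses:
  P1 vs X: payoffs [4, 2] → best response A (payoff 4)
  P1 vs Y: payoffs [0, 4] → best response B (payoff 4)
  P2 vs A: payoffs [5, 1] → best response X (payoff 5)
  P2 vs B: payoffs [5, 5] → best response X/Y (payoff 5)
Mutual best responses: (A,X), (B,Y) → Nash equilibria.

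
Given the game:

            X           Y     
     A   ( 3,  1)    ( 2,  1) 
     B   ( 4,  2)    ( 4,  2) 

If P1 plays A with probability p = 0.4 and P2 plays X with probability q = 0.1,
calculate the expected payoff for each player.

E[P1] = 3.24, E[P2] = 1.6

Work:
E[P1] = p·q·π₁(A,X) + p·(1-q)·π₁(A,Y) + (1-p)·q·π₁(B,X) + (1-p)·(1-q)·π₁(B,Y)
= 0.4·0.1·3 + 0.4·0.9·2 + 0.6·0.1·4 + 0.6·0.9·4
= 3.24

E[P2] = 1.6 (similar calculation)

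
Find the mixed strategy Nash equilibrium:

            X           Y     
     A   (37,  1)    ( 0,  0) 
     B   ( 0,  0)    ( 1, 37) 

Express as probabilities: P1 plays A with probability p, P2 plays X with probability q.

p = 0.9737, q = 0.0263

Work:
Find probabilities that make opponent indifferent:
P2 chooses q to make P1 indifferent between A and B
P1 chooses p to make P2 indifferent between X and Y
Mixed NE: P1 plays (A: 0.9737, B: 0.0263), P2 plays (X: 0.0263, Y: 0.9737)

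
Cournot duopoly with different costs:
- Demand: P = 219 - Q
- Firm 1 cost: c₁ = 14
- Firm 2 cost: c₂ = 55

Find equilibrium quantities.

q₁* = 82.0, q₂* = 41.0

Work:
Reaction: q₁ = (219 - 14 - q₂)/2
Reaction: q₂ = (219 - 55 - q₁)/2
Solve simultaneously:
q₁* = (219 - 2×14 + 55)/3 = 82.0
q₂* = (219 - 2×55 + 14)/3 = 41.0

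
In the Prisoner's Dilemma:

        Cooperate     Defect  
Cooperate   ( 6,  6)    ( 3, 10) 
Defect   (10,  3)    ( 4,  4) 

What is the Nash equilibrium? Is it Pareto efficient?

(Defect, Defect) is NE; not Pareto efficient

Work:
Defect dominates Cooperate for both players:
If P2 cooperates: Defect (10) > Cooperate (6)
If P2 defects: Defect (4) > Cooperate (3)
NE: (Defect, Defect) with payoff (4, 4)
But (Cooperate, Cooperate) = (6, 6) Pareto dominates (4, 4)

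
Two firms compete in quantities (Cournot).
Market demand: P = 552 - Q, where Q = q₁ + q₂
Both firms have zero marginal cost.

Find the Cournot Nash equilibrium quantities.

q₁* = q₂* = 184.0; P* = 184.0

Work:
Profit: π_i = P·q_i = (a - q_i - q_j)·q_i
FOC: ∂π_i/∂q_i = a - 2q_i - q_j = 0
Reaction function: q_i = (552 - q_j)/2
Symmetry: q* = 552/3 = 184.0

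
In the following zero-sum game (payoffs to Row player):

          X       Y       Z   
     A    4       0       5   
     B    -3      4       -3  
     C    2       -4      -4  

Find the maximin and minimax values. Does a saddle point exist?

Maximin = 0, Minimax = 4, Saddle: False

Work:
Row minimums: [0, -3, -4] → maximin = 0
Column maximums: [4, 4, 5] → minimax = 4
No saddle point (maximin ≠ minimax). Mixed strategy needed.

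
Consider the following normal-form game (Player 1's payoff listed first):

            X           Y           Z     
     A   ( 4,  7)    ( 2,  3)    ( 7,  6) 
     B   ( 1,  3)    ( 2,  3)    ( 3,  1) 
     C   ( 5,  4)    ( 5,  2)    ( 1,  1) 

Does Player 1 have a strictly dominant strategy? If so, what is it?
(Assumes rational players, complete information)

No strictly dominant strategy exists for Player 1

Work:
A strategy strictly dominates another if it gives a strictly higher payoff against every opponent action. Compare each pair of P1's strategies column-by-column:
  A vs B: [4 vs 1, 2 vs 2, 7 vs 3] → A does not strictly dominate B (column Y: 2 ≤ 2)
  A vs C: [4 vs 5, 2 vs 5, 7 vs 1] → A does not strictly dominate C (column X: 4 ≤ 5)
  B vs A: [1 vs 4, 2 vs 2, 3 vs 7] → B does not strictly dominate A (column X: 1 ≤ 4)
  B vs C: [1 vs 5, 2 vs 5, 3 vs 1] → B does not strictly dominate C (column X: 1 ≤ 5)
  C vs A: [5 vs 4, 5 vs 2, 1 vs 7] → C does not strictly dominate A (column Z: 1 ≤ 7)
  C vs B: [5 vs 1, 5 vs 2, 1 vs 3] → C does not strictly dominate B (column Z: 1 ≤ 3)
No single strategy strictly dominates all others → no strictly dominant strategy.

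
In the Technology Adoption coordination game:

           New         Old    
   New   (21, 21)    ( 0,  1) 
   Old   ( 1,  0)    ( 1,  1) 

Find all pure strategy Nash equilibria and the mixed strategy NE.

Pure NE: (New, New) and (Old, Old); Mixed NE: p = 0.0476, q = 0.0476

Work:
Check pure NE:
(New, New): (21, 21) - no unilateral deviation beneficial
(Old, Old): (1, 1) - no unilateral deviation beneficial
Mixed NE: P1 plays New with p = 0.0476, P2 plays New with q = 0.0476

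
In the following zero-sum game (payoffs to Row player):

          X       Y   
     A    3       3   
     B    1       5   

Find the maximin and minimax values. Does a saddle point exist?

Maximin = 3, Minimax = 3, Saddle: True

Work:
Row minimums: [3, 1] → maximin = 3
Column maximums: [3, 5] → minimax = 3
Saddle point exists! Game value = 3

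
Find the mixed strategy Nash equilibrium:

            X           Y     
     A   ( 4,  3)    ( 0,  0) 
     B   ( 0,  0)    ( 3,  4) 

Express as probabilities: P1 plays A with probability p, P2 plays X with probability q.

p = 0.5714, q = 0.4286

Work:
Find probabilities that make opponent indifferent:
P2 chooses q to make P1 indifferent between A and B
P1 chooses p to make P2 indifferent between X and Y
Mixed NE: P1 plays (A: 0.5714, B: 0.4286), P2 plays (X: 0.4286, Y: 0.5714)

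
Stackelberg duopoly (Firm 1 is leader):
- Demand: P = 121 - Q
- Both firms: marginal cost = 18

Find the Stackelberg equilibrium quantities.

q₁* (leader) = 51.5, q₂* (follower) = 25.75

Work:
Follower's reaction: q₂ = (a - c - q₁)/2
Leader substitutes: π₁ = q₁·(a - q₁ - (a-c-q₁)/2 - c)
FOC: q₁* = (121 - 18)/2 = 51.50
Then: q₂* = (121 - 18 - 51.5)/2 = 25.75
Leader has first-mover advantage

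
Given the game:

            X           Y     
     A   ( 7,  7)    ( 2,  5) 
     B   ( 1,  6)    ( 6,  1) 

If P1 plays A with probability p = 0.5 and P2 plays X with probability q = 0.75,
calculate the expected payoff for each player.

E[P1] = 4.0, E[P2] = 5.625

Work:
E[P1] = p·q·π₁(A,X) + p·(1-q)·π₁(A,Y) + (1-p)·q·π₁(B,X) + (1-p)·(1-q)·π₁(B,Y)
= 0.5·0.75·7 + 0.5·0.25·2 + 0.5·0.75·1 + 0.5·0.25·6
= 4.0

E[P2] = 5.625 (similar calculation)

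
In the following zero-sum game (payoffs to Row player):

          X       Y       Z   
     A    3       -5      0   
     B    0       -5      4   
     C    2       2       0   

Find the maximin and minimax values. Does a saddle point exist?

Maximin = 0, Minimax = 2, Saddle: False

Work:
Row minimums: [-5, -5, 0] → maximin = 0
Column maximums: [3, 2, 4] → minimax = 2
No saddle point (maximin ≠ minimax). Mixed strategy needed.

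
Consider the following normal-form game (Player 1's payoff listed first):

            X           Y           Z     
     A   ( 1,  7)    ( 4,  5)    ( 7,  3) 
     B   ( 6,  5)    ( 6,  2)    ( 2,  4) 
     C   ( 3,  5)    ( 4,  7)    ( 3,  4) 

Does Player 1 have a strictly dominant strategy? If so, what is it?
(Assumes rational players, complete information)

No strictly dominant strategy exists for Player 1

Work:
A strategy strictly dominates another if it gives a strictly higher payoff against every opponent action. Compare each pair of P1's strategies column-by-column:
  A vs B: [1 vs 6, 4 vs 6, 7 vs 2] → A does not strictly dominate B (column X: 1 ≤ 6)
  A vs C: [1 vs 3, 4 vs 4, 7 vs 3] → A does not strictly dominate C (column X: 1 ≤ 3)
  B vs A: [6 vs 1, 6 vs 4, 2 vs 7] → B does not strictly dominate A (column Z: 2 ≤ 7)
  B vs C: [6 vs 3, 6 vs 4, 2 vs 3] → B does not strictly dominate C (column Z: 2 ≤ 3)
  C vs A: [3 vs 1, 4 vs 4, 3 vs 7] → C does not strictly dominate A (column Y: 4 ≤ 4)
  C vs B: [3 vs 6, 4 vs 6, 3 vs 2] → C does not strictly dominate B (column X: 3 ≤ 6)
No single strategy strictly dominates all others → no strictly dominant strategy.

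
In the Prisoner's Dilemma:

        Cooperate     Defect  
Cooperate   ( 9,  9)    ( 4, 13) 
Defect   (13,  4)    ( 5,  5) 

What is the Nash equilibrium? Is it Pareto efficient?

(Defect, Defect) is NE; not Pareto efficient

Work:
Defect dominates Cooperate for both players:
If P2 cooperates: Defect (13) > Cooperate (9)
If P2 defects: Defect (5) > Cooperate (4)
NE: (Defect, Defect) with payoff (5, 5)
But (Cooperate, Cooperate) = (9, 9) Pareto dominates (5, 5)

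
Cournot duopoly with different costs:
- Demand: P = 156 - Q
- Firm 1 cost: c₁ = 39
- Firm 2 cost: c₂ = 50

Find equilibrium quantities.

q₁* = 42.67, q₂* = 31.67

Work:
Reaction: q₁ = (156 - 39 - q₂)/2
Reaction: q₂ = (156 - 50 - q₁)/2
Solve simultaneously:
q₁* = (156 - 2×39 + 50)/3 = 42.67
q₂* = (156 - 2×50 + 39)/3 = 31.67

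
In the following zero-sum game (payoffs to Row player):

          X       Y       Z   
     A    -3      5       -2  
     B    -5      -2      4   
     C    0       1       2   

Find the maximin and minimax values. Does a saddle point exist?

Maximin = 0, Minimax = 0, Saddle: True

Work:
Row minimums: [-3, -5, 0] → maximin = 0
Column maximums: [0, 5, 4] → minimax = 0
Saddle point exists! Game value = 0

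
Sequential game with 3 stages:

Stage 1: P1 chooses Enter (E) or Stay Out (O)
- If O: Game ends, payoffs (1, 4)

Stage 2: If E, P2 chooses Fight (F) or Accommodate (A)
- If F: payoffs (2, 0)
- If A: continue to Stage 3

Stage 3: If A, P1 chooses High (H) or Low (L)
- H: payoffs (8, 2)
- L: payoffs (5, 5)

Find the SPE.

SPE: (E, A, H); Outcome (8, 2)

Work:
Stage 3: P1 chooses H (8 vs 5)
Stage 2: P2: F->0, A->2 (anticipating H). Choose A
Stage 1: P1: O->1, E->8 (anticipating A, H). Choose E
SPE path: E -> A -> H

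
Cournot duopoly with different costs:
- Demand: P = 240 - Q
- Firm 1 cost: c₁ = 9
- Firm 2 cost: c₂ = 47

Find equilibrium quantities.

q₁* = 89.67, q₂* = 51.67

Work:
Reaction: q₁ = (240 - 9 - q₂)/2
Reaction: q₂ = (240 - 47 - q₁)/2
Solve simultaneously:
q₁* = (240 - 2×9 + 47)/3 = 89.67
q₂* = (240 - 2×47 + 9)/3 = 51.67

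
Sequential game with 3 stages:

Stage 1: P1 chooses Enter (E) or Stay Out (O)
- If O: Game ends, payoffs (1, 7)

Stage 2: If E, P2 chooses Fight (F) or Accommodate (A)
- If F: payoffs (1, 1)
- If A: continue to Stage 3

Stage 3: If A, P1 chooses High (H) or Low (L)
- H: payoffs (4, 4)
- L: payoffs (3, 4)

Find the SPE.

SPE: (E, A, H); Outcome (4, 4)

Work:
Stage 3: P1 chooses H (4 vs 3)
Stage 2: P2: F->1, A->4 (anticipating H). Choose A
Stage 1: P1: O->1, E->4 (anticipating A, H). Choose E
SPE path: E -> A -> H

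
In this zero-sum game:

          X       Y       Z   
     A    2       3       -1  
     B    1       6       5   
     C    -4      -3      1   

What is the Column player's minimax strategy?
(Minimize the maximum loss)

Column should play X, value = 2

Work:
Column player minimizes Row's maximum payoff:
Column X: max payoff to Row = 2
Column Y: max payoff to Row = 6
Column Z: max payoff to Row = 5
Minimum is 2, achieved by column X.
Minimax strategy: X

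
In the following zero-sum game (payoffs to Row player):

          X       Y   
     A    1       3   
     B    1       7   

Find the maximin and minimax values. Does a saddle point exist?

Maximin = 1, Minimax = 1, Saddle: True

Work:
Row minimums: [1, 1] → maximin = 1
Column maximums: [1, 7] → minimax = 1
Saddle point exists! Game value = 1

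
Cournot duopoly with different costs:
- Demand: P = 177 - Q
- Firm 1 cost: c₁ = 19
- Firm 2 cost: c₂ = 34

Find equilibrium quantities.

q₁* = 57.67, q₂* = 42.67

Work:
Reaction: q₁ = (177 - 19 - q₂)/2
Reaction: q₂ = (177 - 34 - q₁)/2
Solve simultaneously:
q₁* = (177 - 2×19 + 34)/3 = 57.67
q₂* = (177 - 2×34 + 19)/3 = 42.67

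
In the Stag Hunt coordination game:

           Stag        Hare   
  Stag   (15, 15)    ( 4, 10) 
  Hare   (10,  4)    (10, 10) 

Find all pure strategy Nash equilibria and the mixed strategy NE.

Pure NE: (Stag, Stag) and (Hare, Hare); Mixed NE: p = 0.5455, q = 0.5455

Work:
Check pure NE:
(Stag, Stag): (15, 15) - no unilateral deviation beneficial
(Hare, Hare): (10, 10) - no unilateral deviation beneficial
Mixed NE: P1 plays Stag with p = 0.5455, P2 plays Stag with q = 0.5455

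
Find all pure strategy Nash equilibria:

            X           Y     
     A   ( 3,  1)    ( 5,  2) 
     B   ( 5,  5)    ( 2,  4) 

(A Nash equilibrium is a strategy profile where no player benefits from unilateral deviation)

Nash equilibrium: (A, Y), (B, X)

Work:
Best responses:
  P1 vs X: payoffs [3, 5] → best response B (payoff 5)
  P1 vs Y: payoffs [5, 2] → best response A (payoff 5)
  P2 vs A: payoffs [1, 2] → best response Y (payoff 2)
  P2 vs B: payoffs [5, 4] → best response X (payoff 5)
Mutual best responses: (A,Y), (B,X) → Nash equilibria.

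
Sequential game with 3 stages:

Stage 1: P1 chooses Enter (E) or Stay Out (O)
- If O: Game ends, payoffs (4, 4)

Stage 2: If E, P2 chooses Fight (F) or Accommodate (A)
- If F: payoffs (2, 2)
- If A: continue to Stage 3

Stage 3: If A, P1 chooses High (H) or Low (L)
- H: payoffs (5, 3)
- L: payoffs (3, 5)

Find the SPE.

SPE: (E, A, H); Outcome (5, 3)

Work:
Stage 3: P1 chooses H (5 vs 3)
Stage 2: P2: F->2, A->3 (anticipating H). Choose A
Stage 1: P1: O->4, E->5 (anticipating A, H). Choose E
SPE path: E -> A -> H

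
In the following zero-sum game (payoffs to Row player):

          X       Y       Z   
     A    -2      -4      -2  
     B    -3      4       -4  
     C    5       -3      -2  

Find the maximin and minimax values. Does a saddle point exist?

Maximin = -3, Minimax = -2, Saddle: False

Work:
Row minimums: [-4, -4, -3] → maximin = -3
Column maximums: [5, 4, -2] → minimax = -2
No saddle point (maximin ≠ minimax). Mixed strategy needed.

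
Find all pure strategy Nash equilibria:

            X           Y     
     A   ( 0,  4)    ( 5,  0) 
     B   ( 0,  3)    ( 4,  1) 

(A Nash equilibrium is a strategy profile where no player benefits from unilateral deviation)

Nash equilibrium: (A, X), (B, X)

Work:
Best responses:
  P1 vs X: payoffs [0, 0] → best response A/B (payoff 0)
  P1 vs Y: payoffs [5, 4] → best response A (payoff 5)
  P2 vs A: payoffs [4, 0] → best response X (payoff 4)
  P2 vs B: payoffs [3, 1] → best response X (payoff 3)
Mutual best responses: (A,X), (B,X) → Nash equilibria.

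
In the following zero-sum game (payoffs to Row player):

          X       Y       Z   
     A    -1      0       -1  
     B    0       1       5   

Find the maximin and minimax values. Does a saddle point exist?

Maximin = 0, Minimax = 0, Saddle: True

Work:
Row minimums: [-1, 0] → maximin = 0
Column maximums: [0, 1, 5] → minimax = 0
Saddle point exists! Game value = 0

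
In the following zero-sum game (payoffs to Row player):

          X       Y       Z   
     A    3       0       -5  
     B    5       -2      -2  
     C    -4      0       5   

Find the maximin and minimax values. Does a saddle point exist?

Maximin = -2, Minimax = 0, Saddle: False

Work:
Row minimums: [-5, -2, -4] → maximin = -2
Column maximums: [5, 0, 5] → minimax = 0
No saddle point (maximin ≠ minimax). Mixed strategy needed.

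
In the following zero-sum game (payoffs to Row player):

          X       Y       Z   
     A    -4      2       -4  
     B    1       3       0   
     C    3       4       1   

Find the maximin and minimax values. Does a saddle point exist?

Maximin = 1, Minimax = 1, Saddle: True

Work:
Row minimums: [-4, 0, 1] → maximin = 1
Column maximums: [3, 4, 1] → minimax = 1
Saddle point exists! Game value = 1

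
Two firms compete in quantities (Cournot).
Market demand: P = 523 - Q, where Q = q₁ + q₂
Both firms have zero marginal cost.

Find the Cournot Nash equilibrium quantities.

q₁* = q₂* = 174.33; P* = 174.33

Work:
Profit: π_i = P·q_i = (a - q_i - q_j)·q_i
FOC: ∂π_i/∂q_i = a - 2q_i - q_j = 0
Reaction function: q_i = (523 - q_j)/2
Symmetry: q* = 523/3 = 174.33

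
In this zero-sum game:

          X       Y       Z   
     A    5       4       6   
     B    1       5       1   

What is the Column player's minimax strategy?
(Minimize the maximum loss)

Column should play X or Y (all achieve the minimum), value = 5

Work:
Column player minimizes Row's maximum payoff:
Column X: max payoff to Row = 5
Column Y: max payoff to Row = 5
Column Z: max payoff to Row = 6
Minimum is 5, achieved by columns X, Y (tied).
Each of X or Y is a minimax strategy.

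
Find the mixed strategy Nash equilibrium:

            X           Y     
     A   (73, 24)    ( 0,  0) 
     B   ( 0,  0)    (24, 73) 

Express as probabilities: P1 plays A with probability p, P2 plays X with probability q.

p = 0.7526, q = 0.2474

Work:
Find probabilities that make opponent indifferent:
P2 chooses q to make P1 indifferent between A and B
P1 chooses p to make P2 indifferent between X and Y
Mixed NE: P1 plays (A: 0.7526, B: 0.2474), P2 plays (X: 0.2474, Y: 0.7526)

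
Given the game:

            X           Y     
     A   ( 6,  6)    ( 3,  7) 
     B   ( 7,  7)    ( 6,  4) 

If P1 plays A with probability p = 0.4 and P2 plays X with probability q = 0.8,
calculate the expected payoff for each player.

E[P1] = 6.24, E[P2] = 6.32

Work:
E[P1] = p·q·π₁(A,X) + p·(1-q)·π₁(A,Y) + (1-p)·q·π₁(B,X) + (1-p)·(1-q)·π₁(B,Y)
= 0.4·0.8·6 + 0.4·0.2·3 + 0.6·0.8·7 + 0.6·0.2·6
= 6.24

E[P2] = 6.32 (similar calculation)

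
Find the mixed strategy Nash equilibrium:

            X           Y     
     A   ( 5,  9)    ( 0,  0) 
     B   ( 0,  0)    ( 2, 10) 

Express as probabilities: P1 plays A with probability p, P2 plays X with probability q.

p = 0.5263, q = 0.2857

Work:
Find probabilities that make opponent indifferent:
P2 chooses q to make P1 indifferent between A and B
P1 chooses p to make P2 indifferent between X and Y
Mixed NE: P1 plays (A: 0.5263, B: 0.4737), P2 plays (X: 0.2857, Y: 0.7143)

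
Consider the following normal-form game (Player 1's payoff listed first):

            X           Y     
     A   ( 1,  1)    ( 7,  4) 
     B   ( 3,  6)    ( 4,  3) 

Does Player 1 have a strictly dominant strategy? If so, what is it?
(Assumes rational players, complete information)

No strictly dominant strategy exists for Player 1

Work:
A strategy strictly dominates another if it gives a strictly higher payoff against every opponent action. Compare each pair of P1's strategies column-by-column:
  A vs B: [1 vs 3, 7 vs 4] → A does not strictly dominate B (column X: 1 ≤ 3)
  B vs A: [3 vs 1, 4 vs 7] → B does not strictly dominate A (column Y: 4 ≤ 7)
No single strategy strictly dominates all others → no strictly dominant strategy.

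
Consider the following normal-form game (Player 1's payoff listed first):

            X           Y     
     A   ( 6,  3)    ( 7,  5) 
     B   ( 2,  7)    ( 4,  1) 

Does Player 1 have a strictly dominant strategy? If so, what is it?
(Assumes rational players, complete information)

Yes, Player 1's strictly dominant strategy is A

Work:
A strategy strictly dominates another if it gives a strictly higher payoff against every opponent action. Compare each pair of P1's strategies column-by-column:
  A vs B: [6 vs 2, 7 vs 4] → A strictly dominates B
  B vs A: [2 vs 6, 4 vs 7] → B does not strictly dominate A (column X: 2 ≤ 6)
A strictly dominates every other strategy → strictly dominant.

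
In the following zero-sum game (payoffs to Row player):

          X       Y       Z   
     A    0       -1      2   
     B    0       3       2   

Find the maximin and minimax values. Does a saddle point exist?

Maximin = 0, Minimax = 0, Saddle: True

Work:
Row minimums: [-1, 0] → maximin = 0
Column maximums: [0, 3, 2] → minimax = 0
Saddle point exists! Game value = 0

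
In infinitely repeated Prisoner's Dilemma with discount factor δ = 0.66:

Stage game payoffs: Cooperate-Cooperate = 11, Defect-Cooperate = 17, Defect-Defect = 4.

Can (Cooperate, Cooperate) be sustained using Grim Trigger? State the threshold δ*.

δ* = 0.4615; since δ = 0.66 ≥ 0.4615, cooperation can be sustained

Work:
For Grim Trigger:
Cooperate forever: 11/(1-δ)
Defect then punished: 17 + 4·δ/(1-δ)
Need: 11/(1-δ) ≥ 17 + 4·δ/(1-δ)
Solving: δ ≥ (T-R)/(T-P) = (17-11)/(17-4) = 0.4615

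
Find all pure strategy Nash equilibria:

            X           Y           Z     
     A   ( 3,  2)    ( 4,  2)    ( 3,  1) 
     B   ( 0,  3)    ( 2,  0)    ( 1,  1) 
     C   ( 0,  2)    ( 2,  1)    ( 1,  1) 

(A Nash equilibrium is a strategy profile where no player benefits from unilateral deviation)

Nash equilibrium: (A, X), (A, Y)

Work:
Best responses:
  P1 vs X: payoffs [3, 0, 0] → best response A (payoff 3)
  P1 vs Y: payoffs [4, 2, 2] → best response A (payoff 4)
  P1 vs Z: payoffs [3, 1, 1] → best response A (payoff 3)
  P2 vs A: payoffs [2, 2, 1] → best response X/Y (payoff 2)
  P2 vs B: payoffs [3, 0, 1] → best response X (payoff 3)
  P2 vs C: payoffs [2, 1, 1] → best response X (payoff 2)
Mutual best responses: (A,X), (A,Y) → Nash equilibria.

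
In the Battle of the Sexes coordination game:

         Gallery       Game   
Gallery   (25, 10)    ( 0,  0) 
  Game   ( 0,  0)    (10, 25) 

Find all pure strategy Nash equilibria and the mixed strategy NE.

Pure NE: (Gallery, Gallery) and (Game, Game); Mixed NE: p = 0.7143, q = 0.2857

Work:
Check pure NE:
(Gallery, Gallery): (25, 10) - no unilateral deviation beneficial
(Game, Game): (10, 25) - no unilateral deviation beneficial
Mixed NE: P1 plays Gallery with p = 0.7143, P2 plays Gallery with q = 0.2857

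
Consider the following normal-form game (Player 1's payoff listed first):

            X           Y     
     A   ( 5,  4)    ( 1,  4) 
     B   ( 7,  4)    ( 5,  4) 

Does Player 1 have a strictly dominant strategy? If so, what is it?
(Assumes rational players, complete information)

Yes, Player 1's strictly dominant strategy is B

Work:
A strategy strictly dominates another if it gives a strictly higher payoff against every opponent action. Compare each pair of P1's strategies column-by-column:
  A vs B: [5 vs 7, 1 vs 5] → A does not strictly dominate B (column X: 5 ≤ 7)
  B vs A: [7 vs 5, 5 vs 1] → B strictly dominates A
B strictly dominates every other strategy → strictly dominant.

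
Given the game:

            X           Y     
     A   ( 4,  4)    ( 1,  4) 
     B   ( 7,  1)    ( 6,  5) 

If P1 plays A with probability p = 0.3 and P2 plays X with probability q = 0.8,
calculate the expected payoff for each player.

E[P1] = 5.78, E[P2] = 2.46

Work:
E[P1] = p·q·π₁(A,X) + p·(1-q)·π₁(A,Y) + (1-p)·q·π₁(B,X) + (1-p)·(1-q)·π₁(B,Y)
= 0.3·0.8·4 + 0.3·0.2·1 + 0.7·0.8·7 + 0.7·0.2·6
= 5.78

E[P2] = 2.46 (similar calculation)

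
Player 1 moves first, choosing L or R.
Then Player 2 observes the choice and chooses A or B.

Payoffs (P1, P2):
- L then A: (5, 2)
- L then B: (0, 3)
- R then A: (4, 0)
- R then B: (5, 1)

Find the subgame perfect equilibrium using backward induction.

P1 plays R, P2 plays B after L and B after R; Payoff (5, 1)

Work:
Backward induction:
After L: P2 chooses B → P1 gets 0
After R: P2 chooses B → P1 gets 5
P1 chooses R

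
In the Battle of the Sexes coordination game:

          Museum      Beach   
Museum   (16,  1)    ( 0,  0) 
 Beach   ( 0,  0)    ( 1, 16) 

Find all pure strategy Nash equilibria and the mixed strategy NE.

Pure NE: (Museum, Museum) and (Beach, Beach); Mixed NE: p = 0.9412, q = 0.0588

Work:
Check pure NE:
(Museum, Museum): (16, 1) - no unilateral deviation beneficial
(Beach, Beach): (1, 16) - no unilateral deviation beneficial
Mixed NE: P1 plays Museum with p = 0.9412, P2 plays Museum with q = 0.0588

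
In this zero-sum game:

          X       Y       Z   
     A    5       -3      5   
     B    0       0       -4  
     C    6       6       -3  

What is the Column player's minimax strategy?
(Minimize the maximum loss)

Column should play Z, value = 5

Work:
Column player minimizes Row's maximum payoff:
Column X: max payoff to Row = 6
Column Y: max payoff to Row = 6
Column Z: max payoff to Row = 5
Minimum is 5, achieved by column Z.
Minimax strategy: Z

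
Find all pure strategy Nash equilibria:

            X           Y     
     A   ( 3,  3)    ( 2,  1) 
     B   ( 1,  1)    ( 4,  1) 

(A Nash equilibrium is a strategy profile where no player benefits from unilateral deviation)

Nash equilibrium: (A, X), (B, Y)

Work:
Best responses:
  P1 vs X: payoffs [3, 1] → best response A (payoff 3)
  P1 vs Y: payoffs [2, 4] → best response B (payoff 4)
  P2 vs A: payoffs [3, 1] → best response X (payoff 3)
  P2 vs B: payoffs [1, 1] → best response X/Y (payoff 1)
Mutual best responses: (A,X), (B,Y) → Nash equilibria.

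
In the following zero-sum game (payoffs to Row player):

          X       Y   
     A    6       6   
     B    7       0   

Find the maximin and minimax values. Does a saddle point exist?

Maximin = 6, Minimax = 6, Saddle: True

Work:
Row minimums: [6, 0] → maximin = 6
Column maximums: [7, 6] → minimax = 6
Saddle point exists! Game value = 6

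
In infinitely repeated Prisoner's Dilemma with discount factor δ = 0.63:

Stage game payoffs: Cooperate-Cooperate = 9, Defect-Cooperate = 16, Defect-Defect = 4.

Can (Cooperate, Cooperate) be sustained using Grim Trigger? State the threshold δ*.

δ* = 0.5833; since δ = 0.63 ≥ 0.5833, cooperation can be sustained

Work:
For Grim Trigger:
Cooperate forever: 9/(1-δ)
Defect then punished: 16 + 4·δ/(1-δ)
Need: 9/(1-δ) ≥ 16 + 4·δ/(1-δ)
Solving: δ ≥ (T-R)/(T-P) = (16-9)/(16-4) = 0.5833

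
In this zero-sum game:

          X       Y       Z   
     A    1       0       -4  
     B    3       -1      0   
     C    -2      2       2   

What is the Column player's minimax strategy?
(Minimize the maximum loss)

Column should play Y or Z (all achieve the minimum), value = 2

Work:
Column player minimizes Row's maximum payoff:
Column X: max payoff to Row = 3
Column Y: max payoff to Row = 2
Column Z: max payoff to Row = 2
Minimum is 2, achieved by columns Y, Z (tied).
Each of Y or Z is a minimax strategy.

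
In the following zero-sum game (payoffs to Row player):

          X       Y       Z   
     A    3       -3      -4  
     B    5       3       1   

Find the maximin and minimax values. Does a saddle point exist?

Maximin = 1, Minimax = 1, Saddle: True

Work:
Row minimums: [-4, 1] → maximin = 1
Column maximums: [5, 3, 1] → minimax = 1
Saddle point exists! Game value = 1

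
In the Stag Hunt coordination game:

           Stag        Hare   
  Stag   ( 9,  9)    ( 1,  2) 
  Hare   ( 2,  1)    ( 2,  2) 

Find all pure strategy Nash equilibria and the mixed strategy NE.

Pure NE: (Stag, Stag) and (Hare, Hare); Mixed NE: p = 0.125, q = 0.125

Work:
Check pure NE:
(Stag, Stag): (9, 9) - no unilateral deviation beneficial
(Hare, Hare): (2, 2) - no unilateral deviation beneficial
Mixed NE: P1 plays Stag with p = 0.125, P2 plays Stag with q = 0.125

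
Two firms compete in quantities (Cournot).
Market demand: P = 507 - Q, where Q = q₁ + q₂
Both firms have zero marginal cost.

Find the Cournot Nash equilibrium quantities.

q₁* = q₂* = 169.0; P* = 169.0

Work:
Profit: π_i = P·q_i = (a - q_i - q_j)·q_i
FOC: ∂π_i/∂q_i = a - 2q_i - q_j = 0
Reaction function: q_i = (507 - q_j)/2
Symmetry: q* = 507/3 = 169.0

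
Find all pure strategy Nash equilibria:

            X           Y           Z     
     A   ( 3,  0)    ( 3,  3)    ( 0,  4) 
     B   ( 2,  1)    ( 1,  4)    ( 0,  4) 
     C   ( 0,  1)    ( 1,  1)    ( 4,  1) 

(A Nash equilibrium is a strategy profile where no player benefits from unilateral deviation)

Nash equilibrium: (C, Z)

Work:
Best responses:
  P1 vs X: payoffs [3, 2, 0] → best response A (payoff 3)
  P1 vs Y: payoffs [3, 1, 1] → best response A (payoff 3)
  P1 vs Z: payoffs [0, 0, 4] → best response C (payoff 4)
  P2 vs A: payoffs [0, 3, 4] → best response Z (payoff 4)
  P2 vs B: payoffs [1, 4, 4] → best response Y/Z (payoff 4)
  P2 vs C: payoffs [1, 1, 1] → best response X/Y/Z (payoff 1)
Mutual best responses: (C,Z) → Nash equilibria.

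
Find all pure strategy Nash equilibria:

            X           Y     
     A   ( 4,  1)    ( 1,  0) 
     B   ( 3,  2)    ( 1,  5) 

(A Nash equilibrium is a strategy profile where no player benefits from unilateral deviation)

Nash equilibrium: (A, X), (B, Y)

Work:
Best responses:
  P1 vs X: payoffs [4, 3] → best response A (payoff 4)
  P1 vs Y: payoffs [1, 1] → best response A/B (payoff 1)
  P2 vs A: payoffs [1, 0] → best response X (payoff 1)
  P2 vs B: payoffs [2, 5] → best response Y (payoff 5)
Mutual best responses: (A,X), (B,Y) → Nash equilibria.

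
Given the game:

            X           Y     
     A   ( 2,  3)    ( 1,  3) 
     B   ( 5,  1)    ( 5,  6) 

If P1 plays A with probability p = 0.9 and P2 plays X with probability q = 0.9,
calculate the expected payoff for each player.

E[P1] = 2.21, E[P2] = 2.85

Work:
E[P1] = p·q·π₁(A,X) + p·(1-q)·π₁(A,Y) + (1-p)·q·π₁(B,X) + (1-p)·(1-q)·π₁(B,Y)
= 0.9·0.9·2 + 0.9·0.1·1 + 0.1·0.9·5 + 0.1·0.1·5
= 2.21

E[P2] = 2.85 (similar calculation)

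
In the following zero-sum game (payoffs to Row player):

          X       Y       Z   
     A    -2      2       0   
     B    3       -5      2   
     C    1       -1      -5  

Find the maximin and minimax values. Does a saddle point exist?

Maximin = -2, Minimax = 2, Saddle: False

Work:
Row minimums: [-2, -5, -5] → maximin = -2
Column maximums: [3, 2, 2] → minimax = 2
No saddle point (maximin ≠ minimax). Mixed strategy needed.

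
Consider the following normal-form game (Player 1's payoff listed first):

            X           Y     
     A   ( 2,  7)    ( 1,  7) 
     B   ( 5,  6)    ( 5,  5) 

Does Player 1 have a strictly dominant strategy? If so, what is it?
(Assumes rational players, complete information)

Yes, Player 1's strictly dominant strategy is B

Work:
A strategy strictly dominates another if it gives a strictly higher payoff against every opponent action. Compare each pair of P1's strategies column-by-column:
  A vs B: [2 vs 5, 1 vs 5] → A does not strictly dominate B (column X: 2 ≤ 5)
  B vs A: [5 vs 2, 5 vs 1] → B strictly dominates A
B strictly dominates every other strategy → strictly dominant.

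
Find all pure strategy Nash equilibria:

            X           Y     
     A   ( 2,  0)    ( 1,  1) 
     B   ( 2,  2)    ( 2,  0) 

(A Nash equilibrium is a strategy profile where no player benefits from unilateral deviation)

Nash equilibrium: (B, X)

Work:
Best responses:
  P1 vs X: payoffs [2, 2] → best response A/B (payoff 2)
  P1 vs Y: payoffs [1, 2] → best response B (payoff 2)
  P2 vs A: payoffs [0, 1] → best response Y (payoff 1)
  P2 vs B: payoffs [2, 0] → best response X (payoff 2)
Mutual best responses: (B,X) → Nash equilibria.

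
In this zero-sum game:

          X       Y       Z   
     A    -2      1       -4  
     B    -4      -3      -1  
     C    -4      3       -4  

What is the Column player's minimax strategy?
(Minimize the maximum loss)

Column should play X, value = -2

Work:
Column player minimizes Row's maximum payoff:
Column X: max payoff to Row = -2
Column Y: max payoff to Row = 3
Column Z: max payoff to Row = -1
Minimum is -2, achieved by column X.
Minimax strategy: X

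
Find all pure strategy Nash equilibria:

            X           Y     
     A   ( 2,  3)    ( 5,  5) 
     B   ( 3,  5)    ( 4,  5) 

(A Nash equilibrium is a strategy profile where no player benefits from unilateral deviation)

Nash equilibrium: (A, Y), (B, X)

Work:
Best responses:
  P1 vs X: payoffs [2, 3] → best response B (payoff 3)
  P1 vs Y: payoffs [5, 4] → best response A (payoff 5)
  P2 vs A: payoffs [3, 5] → best response Y (payoff 5)
  P2 vs B: payoffs [5, 5] → best response X/Y (payoff 5)
Mutual best responses: (A,Y), (B,X) → Nash equilibria.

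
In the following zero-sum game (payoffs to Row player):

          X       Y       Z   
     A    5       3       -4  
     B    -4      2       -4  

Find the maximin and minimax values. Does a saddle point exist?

Maximin = -4, Minimax = -4, Saddle: True

Work:
Row minimums: [-4, -4] → maximin = -4
Column maximums: [5, 3, -4] → minimax = -4
Saddle point exists! Game value = -4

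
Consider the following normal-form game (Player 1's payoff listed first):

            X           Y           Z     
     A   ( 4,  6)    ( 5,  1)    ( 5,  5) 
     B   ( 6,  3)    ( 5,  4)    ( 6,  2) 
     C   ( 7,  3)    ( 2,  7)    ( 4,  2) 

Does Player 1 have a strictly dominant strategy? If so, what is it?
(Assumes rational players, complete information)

No strictly dominant strategy exists for Player 1

Work:
A strategy strictly dominates another if it gives a strictly higher payoff against every opponent action. Compare each pair of P1's strategies column-by-column:
  A vs B: [4 vs 6, 5 vs 5, 5 vs 6] → A does not strictly dominate B (column X: 4 ≤ 6)
  A vs C: [4 vs 7, 5 vs 2, 5 vs 4] → A does not strictly dominate C (column X: 4 ≤ 7)
  B vs A: [6 vs 4, 5 vs 5, 6 vs 5] → B does not strictly dominate A (column Y: 5 ≤ 5)
  B vs C: [6 vs 7, 5 vs 2, 6 vs 4] → B does not strictly dominate C (column X: 6 ≤ 7)
  C vs A: [7 vs 4, 2 vs 5, 4 vs 5] → C does not strictly dominate A (column Y: 2 ≤ 5)
  C vs B: [7 vs 6, 2 vs 5, 4 vs 6] → C does not strictly dominate B (column Y: 2 ≤ 5)
No single strategy strictly dominates all others → no strictly dominant strategy.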